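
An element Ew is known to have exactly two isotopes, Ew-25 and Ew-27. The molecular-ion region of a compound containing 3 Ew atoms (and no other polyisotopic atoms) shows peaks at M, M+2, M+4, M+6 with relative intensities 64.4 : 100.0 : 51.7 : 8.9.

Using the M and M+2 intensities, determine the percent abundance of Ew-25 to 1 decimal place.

65.9%

Let p = fractional abundance of Ew-25. I(M+2)/I(M) = [C(3,1)·p^2·(1−p)] / p^3 = 3·(1−p)/p = 100.0/64.4 = 1.5528
(1−p)/p = 1.5528/3 = 0.5176  ⇒  p = 1/(1 + 0.5176) = 0.6589
Ew-25: 65.9%, Ew-27: 34.1%.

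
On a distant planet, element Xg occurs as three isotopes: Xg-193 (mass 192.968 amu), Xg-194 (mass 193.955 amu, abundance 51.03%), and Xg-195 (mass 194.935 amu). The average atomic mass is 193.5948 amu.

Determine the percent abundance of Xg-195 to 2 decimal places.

The remaining 48.97% is split between Xg-193 (fraction x) and Xg-195 (fraction 0.4897 − x).
Substituting: 192.968x + 194.935(0.4897 − x) = 94.6195635
(192.968 − 194.935)x = -0.840106  ⇒  x = 0.42710, y = 0.06260
Xg-193: 42.71%, Xg-195: 6.26%.

6.26%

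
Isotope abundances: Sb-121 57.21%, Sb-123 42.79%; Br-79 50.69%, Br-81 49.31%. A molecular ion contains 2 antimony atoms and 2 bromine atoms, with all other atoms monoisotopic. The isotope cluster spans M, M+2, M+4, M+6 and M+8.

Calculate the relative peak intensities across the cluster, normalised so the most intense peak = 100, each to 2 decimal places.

22.64 : 77.93 : 100.00 : 56.70 : 11.99

Antimony pattern (n=2): 0.32729841 : 0.48960318 : 0.18309841
Bromine pattern (n=2): 0.25694761 : 0.49990478 : 0.24314761
Convolve the two distributions (both contribute in 2-u steps):
  M: 0.32729841×0.25694761 = 0.084099
  M+2: 0.32729841×0.49990478 + 0.48960318×0.25694761 = 0.289420
  M+4: 0.32729841×0.24314761 + 0.48960318×0.49990478 + 0.18309841×0.25694761 = 0.371383
  M+6: 0.48960318×0.24314761 + 0.18309841×0.49990478 = 0.210578
  M+8: 0.18309841×0.24314761 = 0.044520
Scale to base peak (0.371383) = 100: 22.64 : 77.93 : 100.00 : 56.70 : 11.99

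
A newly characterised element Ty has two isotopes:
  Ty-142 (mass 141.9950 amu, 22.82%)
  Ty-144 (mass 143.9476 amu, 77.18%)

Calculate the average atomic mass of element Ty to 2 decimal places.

143.50 amu

Ar = Σ fᵢ·mᵢ = 0.2282 × 141.9950 + 0.7718 × 143.9476
= 32.40326 + 111.09876 = 143.50202 amu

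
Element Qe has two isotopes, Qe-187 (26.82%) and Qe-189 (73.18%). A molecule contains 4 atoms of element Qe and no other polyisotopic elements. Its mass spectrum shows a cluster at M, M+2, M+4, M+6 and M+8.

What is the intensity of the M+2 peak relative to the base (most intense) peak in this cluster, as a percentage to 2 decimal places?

13.43%

(0.2682 + 0.7318)^4 gives M 0.0052, M+2 0.0565, M+4 0.2311, M+6 0.4204, M+8 0.2868; the largest is M+6.
P(M+6) = C(4,3) × 0.2682^1 × 0.7318^3 = 4 × 0.2682 × 0.39190176 = 0.420432 (base)
P(M+2) = C(4,1) × 0.2682^3 × 0.7318^1 = 4 × 0.01929196 × 0.7318 = 0.056471
Relative intensity = 0.056471 / 0.420432 × 100 = 13.43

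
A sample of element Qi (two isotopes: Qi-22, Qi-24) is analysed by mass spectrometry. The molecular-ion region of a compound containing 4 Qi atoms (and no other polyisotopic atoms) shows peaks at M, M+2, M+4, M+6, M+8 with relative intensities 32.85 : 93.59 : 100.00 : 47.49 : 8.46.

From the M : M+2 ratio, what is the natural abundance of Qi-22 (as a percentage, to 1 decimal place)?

Let p = fractional abundance of Qi-22. I(M+2)/I(M) = [C(4,1)·p^3·(1−p)] / p^4 = 4·(1−p)/p = 93.59/32.85 = 2.8490
(1−p)/p = 2.8490/4 = 0.7123  ⇒  p = 1/(1 + 0.7123) = 0.5840
Qi-22: 58.4%, Qi-24: 41.6%.

58.4%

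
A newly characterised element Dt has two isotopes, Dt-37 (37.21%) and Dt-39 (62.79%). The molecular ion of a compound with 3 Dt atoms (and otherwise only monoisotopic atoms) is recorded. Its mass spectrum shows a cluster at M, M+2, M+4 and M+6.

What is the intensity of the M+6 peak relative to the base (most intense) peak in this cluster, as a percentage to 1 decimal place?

Binomial terms of (0.3721 + 0.6279)^3: M 0.0515, M+2 0.2608, M+4 0.4401, M+6 0.2476 → M+4 is the base peak.
P(M+4) = C(3,2) × 0.3721^1 × 0.6279^2 = 3 × 0.3721 × 0.39425841 = 0.440111 (base)
P(M+6) = C(3,3) × 0.3721^0 × 0.6279^3 = 1 × 1.0000 × 0.24755486 = 0.247555
Relative intensity = 0.247555 / 0.440111 × 100 = 56.2

56.2%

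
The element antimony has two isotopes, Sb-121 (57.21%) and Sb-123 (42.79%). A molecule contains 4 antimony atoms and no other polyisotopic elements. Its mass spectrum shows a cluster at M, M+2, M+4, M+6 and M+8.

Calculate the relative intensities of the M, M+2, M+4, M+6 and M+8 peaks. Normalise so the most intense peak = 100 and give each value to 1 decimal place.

29.8 : 89.1 : 100.0 : 49.9 : 9.3

The 4 Sb atoms are independent, so intensities follow the terms of (0.5721 + 0.4279)^4.
P(M) = 0.5721^4 = 0.107124
P(M+2) = 4 × 0.5721^3 × 0.4279^1 = 0.320493
P(M+4) = 6 × 0.5721^2 × 0.4279^2 = 0.359567
P(M+6) = 4 × 0.5721^1 × 0.4279^3 = 0.179291
P(M+8) = 0.4279^4 = 0.033525
The M+4 peak is largest (0.359567); scaling to 100 gives 29.8 : 89.1 : 100.0 : 49.9 : 9.3.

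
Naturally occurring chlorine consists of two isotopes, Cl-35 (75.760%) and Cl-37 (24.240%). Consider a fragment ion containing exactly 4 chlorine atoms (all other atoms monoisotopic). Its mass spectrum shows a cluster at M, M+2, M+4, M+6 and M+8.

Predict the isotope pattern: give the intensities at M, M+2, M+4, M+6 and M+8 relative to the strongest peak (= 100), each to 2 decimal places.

Each Cl atom is independently Cl-35 (p = 0.75760) or Cl-37 (q = 0.24240); the cluster is the binomial expansion (p + q)^4.
P(M) = 0.75760^4 = 0.329428
P(M+2) = 4 × 0.75760^3 × 0.24240^1 = 0.421612
P(M+4) = 6 × 0.75760^2 × 0.24240^2 = 0.202347
P(M+6) = 4 × 0.75760^1 × 0.24240^3 = 0.043162
P(M+8) = 0.24240^4 = 0.003452
The M+2 peak is largest (0.421612); scaling to 100 gives 78.14 : 100.00 : 47.99 : 10.24 : 0.82.

78.14 : 100.00 : 47.99 : 10.24 : 0.82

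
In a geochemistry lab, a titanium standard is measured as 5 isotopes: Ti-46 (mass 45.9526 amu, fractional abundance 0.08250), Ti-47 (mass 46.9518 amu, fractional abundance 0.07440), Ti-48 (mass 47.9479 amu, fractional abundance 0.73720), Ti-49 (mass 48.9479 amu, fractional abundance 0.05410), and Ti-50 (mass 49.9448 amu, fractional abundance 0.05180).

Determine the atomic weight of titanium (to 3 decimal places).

47.867 amu

The abundance-weighted mean is 0.08250 × 45.9526 + 0.07440 × 46.9518 + 0.73720 × 47.9479 + 0.05410 × 48.9479 + 0.05180 × 49.9448
= 3.79109 + 3.49321 + 35.34719 + 2.64808 + 2.58714 = 47.86671 amu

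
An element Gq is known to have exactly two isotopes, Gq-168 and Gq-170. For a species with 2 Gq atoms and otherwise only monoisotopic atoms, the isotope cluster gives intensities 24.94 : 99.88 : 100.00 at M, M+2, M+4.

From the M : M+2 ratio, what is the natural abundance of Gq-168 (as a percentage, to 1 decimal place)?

33.3%

If p is the fraction of Gq that is Gq-168, then I(M+2)/I(M) = [C(2,1)·p^1·(1−p)] / p^2 = 2·(1−p)/p = 99.88/24.94 = 4.0048
(1−p)/p = 4.0048/2 = 2.0024  ⇒  p = 1/(1 + 2.0024) = 0.3331
Gq-168: 33.3%, Gq-170: 66.7%.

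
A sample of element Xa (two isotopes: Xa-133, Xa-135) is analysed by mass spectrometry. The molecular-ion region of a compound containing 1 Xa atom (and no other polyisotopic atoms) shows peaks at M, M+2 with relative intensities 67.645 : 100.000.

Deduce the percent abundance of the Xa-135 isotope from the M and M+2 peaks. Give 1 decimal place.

59.6%

Write p for the Xa-133 fraction. I(M+2)/I(M) = [C(1,1)·p^0·(1−p)] / p^1 = 1·(1−p)/p = 100.000/67.645 = 1.4783
(1−p)/p = 1.4783/1 = 1.4783  ⇒  p = 1/(1 + 1.4783) = 0.4035
Xa-133: 40.4%, Xa-135: 59.6%.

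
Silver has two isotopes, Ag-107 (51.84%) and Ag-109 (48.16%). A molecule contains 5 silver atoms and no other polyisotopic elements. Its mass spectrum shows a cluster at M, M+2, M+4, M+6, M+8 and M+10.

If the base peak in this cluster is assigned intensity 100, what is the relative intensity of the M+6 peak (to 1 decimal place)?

92.9

Binomial terms of (0.5184 + 0.4816)^5: M 0.0374, M+2 0.1739, M+4 0.3231, M+6 0.3002, M+8 0.1394, M+10 0.0259 → M+4 is the base peak.
P(M+4) = C(5,2) × 0.5184^3 × 0.4816^2 = 10 × 0.13931407 × 0.23193856 = 0.323123 (base)
P(M+6) = C(5,3) × 0.5184^2 × 0.4816^3 = 10 × 0.26873856 × 0.11170161 = 0.300185
Relative intensity = 0.300185 / 0.323123 × 100 = 92.9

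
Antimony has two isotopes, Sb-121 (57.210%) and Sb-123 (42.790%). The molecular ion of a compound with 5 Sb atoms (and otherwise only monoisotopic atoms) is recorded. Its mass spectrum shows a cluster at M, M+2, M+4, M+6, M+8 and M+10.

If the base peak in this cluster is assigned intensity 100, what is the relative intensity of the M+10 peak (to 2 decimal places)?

4.18

(0.57210 + 0.42790)^5 gives M 0.0613, M+2 0.2292, M+4 0.3428, M+6 0.2564, M+8 0.0959, M+10 0.0143; the largest is M+4.
P(M+4) = C(5,2) × 0.57210^3 × 0.42790^2 = 10 × 0.18724742 × 0.18309841 = 0.342847 (base)
P(M+10) = C(5,5) × 0.57210^0 × 0.42790^5 = 1 × 1.0000 × 0.01434536 = 0.014345
Relative intensity = 0.014345 / 0.342847 × 100 = 4.18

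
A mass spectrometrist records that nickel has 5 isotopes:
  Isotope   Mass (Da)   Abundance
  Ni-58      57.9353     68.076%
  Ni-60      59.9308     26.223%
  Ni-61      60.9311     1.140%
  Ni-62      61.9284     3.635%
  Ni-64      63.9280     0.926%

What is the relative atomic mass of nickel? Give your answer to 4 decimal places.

58.6934 Da

Weight each isotope mass by its fractional abundance: 0.68076 × 57.9353 + 0.26223 × 59.9308 + 0.01140 × 60.9311 + 0.03635 × 61.9284 + 0.00926 × 63.9280
= 39.44003 + 15.71565 + 0.69461 + 2.25110 + 0.59197 = 58.69336 Da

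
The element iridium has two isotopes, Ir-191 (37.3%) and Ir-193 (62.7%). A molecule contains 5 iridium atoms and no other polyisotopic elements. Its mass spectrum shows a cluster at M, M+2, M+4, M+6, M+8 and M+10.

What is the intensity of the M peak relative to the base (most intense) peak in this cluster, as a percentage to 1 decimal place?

Term probabilities: M 0.0072, M+2 0.0607, M+4 0.2040, M+6 0.3429, M+8 0.2882, M+10 0.0969. Base peak = M+6.
P(M+6) = C(5,3) × 0.373^2 × 0.627^3 = 10 × 0.139129 × 0.24649188 = 0.342942 (base)
P(M) = C(5,0) × 0.373^5 × 0.627^0 = 1 × 0.00722012 × 1.0000 = 0.007220
Relative intensity = 0.007220 / 0.342942 × 100 = 2.1

2.1%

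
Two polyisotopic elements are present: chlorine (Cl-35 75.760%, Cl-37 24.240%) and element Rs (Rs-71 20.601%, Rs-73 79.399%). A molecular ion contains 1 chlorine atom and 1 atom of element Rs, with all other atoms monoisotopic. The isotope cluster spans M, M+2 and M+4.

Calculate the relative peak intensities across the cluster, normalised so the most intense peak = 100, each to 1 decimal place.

Chlorine pattern (n=1): 0.7576 : 0.2424
Element Rs pattern (n=1): 0.20601 : 0.79399
Convolve the two distributions (both contribute in 2-u steps):
  M: 0.7576×0.20601 = 0.156073
  M+2: 0.7576×0.79399 + 0.2424×0.20601 = 0.651464
  M+4: 0.2424×0.79399 = 0.192463
Scale to base peak (0.651464) = 100: 24.0 : 100.0 : 29.5

24.0 : 100.0 : 29.5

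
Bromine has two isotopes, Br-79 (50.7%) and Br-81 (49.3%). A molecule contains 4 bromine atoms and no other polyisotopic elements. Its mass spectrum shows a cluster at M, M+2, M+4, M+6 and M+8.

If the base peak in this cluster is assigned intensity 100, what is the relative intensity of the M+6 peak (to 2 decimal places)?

Binomial terms of (0.507 + 0.493)^4: M 0.0661, M+2 0.2570, M+4 0.3749, M+6 0.2430, M+8 0.0591 → M+4 is the base peak.
P(M+4) = C(4,2) × 0.507^2 × 0.493^2 = 6 × 0.257049 × 0.243049 = 0.374853 (base)
P(M+6) = C(4,3) × 0.507^1 × 0.493^3 = 4 × 0.5070 × 0.11982316 = 0.243001
Relative intensity = 0.243001 / 0.374853 × 100 = 64.83

64.83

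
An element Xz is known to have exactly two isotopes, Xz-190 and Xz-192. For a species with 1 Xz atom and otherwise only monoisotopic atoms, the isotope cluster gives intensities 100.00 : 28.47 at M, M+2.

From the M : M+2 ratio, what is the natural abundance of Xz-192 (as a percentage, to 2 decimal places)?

22.16%

If p is the fraction of Xz that is Xz-190, then I(M+2)/I(M) = [C(1,1)·p^0·(1−p)] / p^1 = 1·(1−p)/p = 28.47/100.00 = 0.2847
(1−p)/p = 0.2847/1 = 0.2847  ⇒  p = 1/(1 + 0.2847) = 0.7784
Xz-190: 77.84%, Xz-192: 22.16%.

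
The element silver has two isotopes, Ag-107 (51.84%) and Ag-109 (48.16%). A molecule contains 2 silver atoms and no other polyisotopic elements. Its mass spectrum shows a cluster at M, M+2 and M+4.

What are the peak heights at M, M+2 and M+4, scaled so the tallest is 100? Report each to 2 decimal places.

53.82 : 100.00 : 46.45

The 2 Ag atoms are independent, so intensities follow the terms of (0.5184 + 0.4816)^2.
P(M) = 0.5184^2 = 0.268739
P(M+2) = 2 × 0.5184^1 × 0.4816^1 = 0.499323
P(M+4) = 0.4816^2 = 0.231939
The M+2 peak is largest (0.499323); scaling to 100 gives 53.82 : 100.00 : 46.45.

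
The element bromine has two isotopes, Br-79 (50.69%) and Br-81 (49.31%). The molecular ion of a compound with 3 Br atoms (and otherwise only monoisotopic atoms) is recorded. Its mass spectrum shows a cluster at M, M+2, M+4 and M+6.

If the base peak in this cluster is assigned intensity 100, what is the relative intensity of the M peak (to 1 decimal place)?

Term probabilities: M 0.1302, M+2 0.3801, M+4 0.3698, M+6 0.1199. Base peak = M+2.
P(M+2) = C(3,1) × 0.5069^2 × 0.4931^1 = 3 × 0.25694761 × 0.4931 = 0.380103 (base)
P(M) = C(3,0) × 0.5069^3 × 0.4931^0 = 1 × 0.13024674 × 1.0000 = 0.130247
Relative intensity = 0.130247 / 0.380103 × 100 = 34.3

34.3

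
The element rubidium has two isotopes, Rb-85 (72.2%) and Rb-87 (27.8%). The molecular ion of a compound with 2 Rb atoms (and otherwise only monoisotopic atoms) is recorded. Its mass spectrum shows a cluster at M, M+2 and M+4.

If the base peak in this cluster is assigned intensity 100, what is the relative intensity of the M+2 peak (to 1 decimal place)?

77.0

(0.722 + 0.278)^2 gives M 0.5213, M+2 0.4014, M+4 0.0773; the largest is M.
P(M) = C(2,0) × 0.722^2 × 0.278^0 = 1 × 0.521284 × 1.0000 = 0.521284 (base)
P(M+2) = C(2,1) × 0.722^1 × 0.278^1 = 2 × 0.7220 × 0.2780 = 0.401432
Relative intensity = 0.401432 / 0.521284 × 100 = 77.0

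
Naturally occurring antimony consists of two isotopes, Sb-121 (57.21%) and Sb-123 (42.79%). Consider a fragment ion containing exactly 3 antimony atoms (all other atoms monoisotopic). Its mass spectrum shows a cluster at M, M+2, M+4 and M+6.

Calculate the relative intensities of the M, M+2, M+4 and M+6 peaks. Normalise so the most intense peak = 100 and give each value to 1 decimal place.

Expanding (0.5721 + 0.4279)^3:
P(M) = 0.5721^3 = 0.187247
P(M+2) = 3 × 0.5721^2 × 0.4279^1 = 0.420153
P(M+4) = 3 × 0.5721^1 × 0.4279^2 = 0.314252
P(M+6) = 0.4279^3 = 0.078348
The M+2 peak is largest (0.420153); scaling to 100 gives 44.6 : 100.0 : 74.8 : 18.6.

44.6 : 100.0 : 74.8 : 18.6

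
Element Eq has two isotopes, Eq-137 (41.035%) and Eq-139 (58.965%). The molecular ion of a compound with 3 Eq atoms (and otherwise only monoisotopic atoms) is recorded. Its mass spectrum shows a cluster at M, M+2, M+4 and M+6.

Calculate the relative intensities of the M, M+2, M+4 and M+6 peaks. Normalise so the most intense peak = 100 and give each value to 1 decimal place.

16.1 : 69.6 : 100.0 : 47.9

Expanding (0.41035 + 0.58965)^3:
P(M) = 0.41035^3 = 0.069098
P(M+2) = 3 × 0.41035^2 × 0.58965^1 = 0.297868
P(M+4) = 3 × 0.41035^1 × 0.58965^2 = 0.428020
P(M+6) = 0.58965^3 = 0.205014
The M+4 peak is largest (0.428020); scaling to 100 gives 16.1 : 69.6 : 100.0 : 47.9.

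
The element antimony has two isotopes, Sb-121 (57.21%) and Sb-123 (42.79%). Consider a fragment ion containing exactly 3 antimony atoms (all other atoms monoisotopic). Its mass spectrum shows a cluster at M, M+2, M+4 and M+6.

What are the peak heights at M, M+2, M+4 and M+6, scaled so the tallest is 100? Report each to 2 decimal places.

Each Sb atom is independently Sb-121 (p = 0.5721) or Sb-123 (q = 0.4279); the cluster is the binomial expansion (p + q)^3.
P(M) = 0.5721^3 = 0.187247
P(M+2) = 3 × 0.5721^2 × 0.4279^1 = 0.420153
P(M+4) = 3 × 0.5721^1 × 0.4279^2 = 0.314252
P(M+6) = 0.4279^3 = 0.078348
The M+2 peak is largest (0.420153); scaling to 100 gives 44.57 : 100.00 : 74.79 : 18.65.

44.57 : 100.00 : 74.79 : 18.65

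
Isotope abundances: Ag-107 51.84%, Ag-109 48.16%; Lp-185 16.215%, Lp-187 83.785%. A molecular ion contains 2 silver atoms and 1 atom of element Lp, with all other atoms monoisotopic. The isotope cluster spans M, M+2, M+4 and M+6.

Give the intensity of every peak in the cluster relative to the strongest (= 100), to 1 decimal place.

Silver pattern (n=2): 0.26873856 : 0.49932288 : 0.23193856
Element Lp pattern (n=1): 0.16215 : 0.83785
Convolve the two distributions (both contribute in 2-u steps):
  M: 0.26873856×0.16215 = 0.043576
  M+2: 0.26873856×0.83785 + 0.49932288×0.16215 = 0.306128
  M+4: 0.49932288×0.83785 + 0.23193856×0.16215 = 0.455967
  M+6: 0.23193856×0.83785 = 0.194330
Scale to base peak (0.455967) = 100: 9.6 : 67.1 : 100.0 : 42.6

9.6 : 67.1 : 100.0 : 42.6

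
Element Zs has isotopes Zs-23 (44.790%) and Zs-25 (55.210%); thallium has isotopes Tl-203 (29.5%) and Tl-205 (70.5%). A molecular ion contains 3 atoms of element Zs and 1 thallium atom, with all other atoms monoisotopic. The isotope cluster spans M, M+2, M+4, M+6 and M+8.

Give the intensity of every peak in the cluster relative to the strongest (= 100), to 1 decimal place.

7.5 : 45.4 : 100.0 : 95.3 : 33.4

Element Zs pattern (n=3): 0.08985519 : 0.33227765 : 0.40957912 : 0.16828804
Thallium pattern (n=1): 0.2950 : 0.7050
Convolve the two distributions (both contribute in 2-u steps):
  M: 0.08985519×0.2950 = 0.026507
  M+2: 0.08985519×0.7050 + 0.33227765×0.2950 = 0.161370
  M+4: 0.33227765×0.7050 + 0.40957912×0.2950 = 0.355082
  M+6: 0.40957912×0.7050 + 0.16828804×0.2950 = 0.338398
  M+8: 0.16828804×0.7050 = 0.118643
Scale to base peak (0.355082) = 100: 7.5 : 45.4 : 100.0 : 95.3 : 33.4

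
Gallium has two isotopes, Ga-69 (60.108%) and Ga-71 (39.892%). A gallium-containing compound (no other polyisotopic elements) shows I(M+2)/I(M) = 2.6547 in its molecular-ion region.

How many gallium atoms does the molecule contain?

4

For n independent Ga atoms, I(M+2)/I(M) = n · (abundance Ga-71) / (abundance Ga-69) = n · 0.39892/0.60108.
n = 2.6547 × 0.60108/0.39892 = 4.00 ≈ 4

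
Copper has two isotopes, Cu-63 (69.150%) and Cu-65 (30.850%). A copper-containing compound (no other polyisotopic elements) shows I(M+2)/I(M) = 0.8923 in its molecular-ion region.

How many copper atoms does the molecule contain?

The M+2/M ratio from n Cu atoms is n · q/p = n · 0.30850/0.69150.
n = 0.8923 × 0.69150/0.30850 = 2.00 ≈ 2

2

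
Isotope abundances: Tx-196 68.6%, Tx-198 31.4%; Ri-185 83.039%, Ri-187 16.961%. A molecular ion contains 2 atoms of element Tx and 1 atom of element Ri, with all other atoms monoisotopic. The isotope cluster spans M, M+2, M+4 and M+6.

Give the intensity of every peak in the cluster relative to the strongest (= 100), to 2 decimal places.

Element Tx pattern (n=2): 0.470596 : 0.430808 : 0.098596
Element Ri pattern (n=1): 0.83039 : 0.16961
Convolve the two distributions (both contribute in 2-u steps):
  M: 0.470596×0.83039 = 0.390778
  M+2: 0.470596×0.16961 + 0.430808×0.83039 = 0.437556
  M+4: 0.430808×0.16961 + 0.098596×0.83039 = 0.154942
  M+6: 0.098596×0.16961 = 0.016723
Scale to base peak (0.437556) = 100: 89.31 : 100.00 : 35.41 : 3.82

89.31 : 100.00 : 35.41 : 3.82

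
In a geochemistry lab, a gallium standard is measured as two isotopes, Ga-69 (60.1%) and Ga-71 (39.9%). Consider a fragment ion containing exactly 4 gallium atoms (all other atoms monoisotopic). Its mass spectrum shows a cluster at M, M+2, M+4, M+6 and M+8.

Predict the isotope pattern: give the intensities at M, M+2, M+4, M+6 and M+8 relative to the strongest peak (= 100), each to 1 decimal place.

37.7 : 100.0 : 99.6 : 44.1 : 7.3

Expanding (0.601 + 0.399)^4:
P(M) = 0.601^4 = 0.130466
P(M+2) = 4 × 0.601^3 × 0.399^1 = 0.346463
P(M+4) = 6 × 0.601^2 × 0.399^2 = 0.345021
P(M+6) = 4 × 0.601^1 × 0.399^3 = 0.152705
P(M+8) = 0.399^4 = 0.025345
The M+2 peak is largest (0.346463); scaling to 100 gives 37.7 : 100.0 : 99.6 : 44.1 : 7.3.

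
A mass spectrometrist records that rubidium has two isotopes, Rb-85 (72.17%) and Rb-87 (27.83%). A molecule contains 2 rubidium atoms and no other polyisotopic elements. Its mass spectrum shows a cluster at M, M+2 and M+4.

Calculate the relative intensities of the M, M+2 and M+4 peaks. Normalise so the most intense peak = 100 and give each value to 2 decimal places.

100.00 : 77.12 : 14.87

Each Rb atom is independently Rb-85 (p = 0.7217) or Rb-87 (q = 0.2783); the cluster is the binomial expansion (p + q)^2.
P(M) = 0.7217^2 = 0.520851
P(M+2) = 2 × 0.7217^1 × 0.2783^1 = 0.401698
P(M+4) = 0.2783^2 = 0.077451
The M peak is largest (0.520851); scaling to 100 gives 100.00 : 77.12 : 14.87.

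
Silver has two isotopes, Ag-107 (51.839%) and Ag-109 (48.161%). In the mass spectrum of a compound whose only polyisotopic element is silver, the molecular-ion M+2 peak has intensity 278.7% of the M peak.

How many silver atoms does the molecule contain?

3

With n Ag atoms, P(M+2)/P(M) = C(n,1)·p^(n−1)q / p^n = n·q/p = n · 0.48161/0.51839.
n = 2.787 × 0.51839/0.48161 = 3.00 ≈ 3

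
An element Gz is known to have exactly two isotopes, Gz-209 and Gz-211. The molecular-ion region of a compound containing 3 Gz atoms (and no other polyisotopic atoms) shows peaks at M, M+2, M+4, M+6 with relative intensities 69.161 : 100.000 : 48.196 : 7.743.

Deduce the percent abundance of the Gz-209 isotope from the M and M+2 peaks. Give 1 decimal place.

67.5%

Let p = fractional abundance of Gz-209. I(M+2)/I(M) = [C(3,1)·p^2·(1−p)] / p^3 = 3·(1−p)/p = 100.000/69.161 = 1.4459
(1−p)/p = 1.4459/3 = 0.4820  ⇒  p = 1/(1 + 0.4820) = 0.6748
Gz-209: 67.5%, Gz-211: 32.5%.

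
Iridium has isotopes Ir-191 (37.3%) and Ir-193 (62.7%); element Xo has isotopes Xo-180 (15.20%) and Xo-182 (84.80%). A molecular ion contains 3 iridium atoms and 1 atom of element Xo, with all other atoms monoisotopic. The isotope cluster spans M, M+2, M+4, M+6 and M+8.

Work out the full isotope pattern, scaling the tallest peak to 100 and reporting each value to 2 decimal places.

1.92 : 20.41 : 70.35 : 100.00 : 50.92

Iridium pattern (n=3): 0.05189512 : 0.26170165 : 0.43991135 : 0.24649188
Element Xo pattern (n=1): 0.1520 : 0.8480
Convolve the two distributions (both contribute in 2-u steps):
  M: 0.05189512×0.1520 = 0.007888
  M+2: 0.05189512×0.8480 + 0.26170165×0.1520 = 0.083786
  M+4: 0.26170165×0.8480 + 0.43991135×0.1520 = 0.288790
  M+6: 0.43991135×0.8480 + 0.24649188×0.1520 = 0.410512
  M+8: 0.24649188×0.8480 = 0.209025
Scale to base peak (0.410512) = 100: 1.92 : 20.41 : 70.35 : 100.00 : 50.92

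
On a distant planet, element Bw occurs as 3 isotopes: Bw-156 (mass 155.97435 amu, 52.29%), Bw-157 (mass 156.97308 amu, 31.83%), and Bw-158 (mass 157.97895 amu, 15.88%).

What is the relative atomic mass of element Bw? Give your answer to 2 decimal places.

Ar = Σ fᵢ·mᵢ = 0.5229 × 155.97435 + 0.3183 × 156.97308 + 0.1588 × 157.97895
= 81.558988 + 49.964531 + 25.087057 = 156.610576 amu

156.61 amu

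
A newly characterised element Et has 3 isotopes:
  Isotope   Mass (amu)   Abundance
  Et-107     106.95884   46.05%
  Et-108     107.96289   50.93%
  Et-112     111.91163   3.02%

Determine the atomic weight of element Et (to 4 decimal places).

The abundance-weighted mean is 0.4605 × 106.95884 + 0.5093 × 107.96289 + 0.0302 × 111.91163
= 49.254546 + 54.985500 + 3.379731 = 107.619777 amu

107.6198 amu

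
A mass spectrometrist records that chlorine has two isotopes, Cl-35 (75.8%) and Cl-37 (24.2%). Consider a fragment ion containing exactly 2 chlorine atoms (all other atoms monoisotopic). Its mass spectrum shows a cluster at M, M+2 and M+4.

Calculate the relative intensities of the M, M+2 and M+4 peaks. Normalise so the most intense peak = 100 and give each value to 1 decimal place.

Each Cl atom is independently Cl-35 (p = 0.758) or Cl-37 (q = 0.242); the cluster is the binomial expansion (p + q)^2.
P(M) = 0.758^2 = 0.574564
P(M+2) = 2 × 0.758^1 × 0.242^1 = 0.366872
P(M+4) = 0.242^2 = 0.058564
The M peak is largest (0.574564); scaling to 100 gives 100.0 : 63.9 : 10.2.

100.0 : 63.9 : 10.2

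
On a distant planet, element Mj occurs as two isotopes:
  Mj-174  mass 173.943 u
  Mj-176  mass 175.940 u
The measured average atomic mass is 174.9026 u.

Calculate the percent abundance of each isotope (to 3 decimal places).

Mj-174: 51.948%, Mj-176: 48.052%

Writing the weighted mean with unknown fraction x of Mj-174:
173.943·x + 175.940·(1 − x) = 174.9026
(173.943 − 175.940)·x = 174.9026 − 175.940
x = -1.0374 / -1.997 = 0.51948 → 51.948% Mj-174, 48.052% Mj-176.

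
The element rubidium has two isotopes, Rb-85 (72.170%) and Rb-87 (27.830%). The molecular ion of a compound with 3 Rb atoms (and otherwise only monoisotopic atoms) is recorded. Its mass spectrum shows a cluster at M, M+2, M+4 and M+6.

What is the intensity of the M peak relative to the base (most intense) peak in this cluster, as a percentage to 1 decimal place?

(0.72170 + 0.27830)^3 gives M 0.3759, M+2 0.4349, M+4 0.1677, M+6 0.0216; the largest is M+2.
P(M+2) = C(3,1) × 0.72170^2 × 0.27830^1 = 3 × 0.52085089 × 0.2783 = 0.434858 (base)
P(M) = C(3,0) × 0.72170^3 × 0.27830^0 = 1 × 0.37589809 × 1.0000 = 0.375898
Relative intensity = 0.375898 / 0.434858 × 100 = 86.4

86.4%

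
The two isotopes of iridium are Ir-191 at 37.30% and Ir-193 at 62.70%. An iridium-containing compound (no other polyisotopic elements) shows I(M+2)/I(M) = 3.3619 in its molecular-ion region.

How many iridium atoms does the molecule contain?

2

With n Ir atoms, P(M+2)/P(M) = C(n,1)·p^(n−1)q / p^n = n·q/p = n · 0.6270/0.3730.
n = 3.3619 × 0.3730/0.6270 = 2.00 ≈ 2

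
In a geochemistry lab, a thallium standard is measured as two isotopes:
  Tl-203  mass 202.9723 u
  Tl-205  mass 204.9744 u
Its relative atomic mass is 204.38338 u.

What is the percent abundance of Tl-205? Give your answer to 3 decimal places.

70.480%

Let x be the fractional abundance of Tl-203; then Tl-205 has abundance 1 − x.
202.9723·x + 204.9744·(1 − x) = 204.38338
(202.9723 − 204.9744)·x = 204.38338 − 204.9744
x = -0.59102 / -2.0021 = 0.29520 → 29.520% Tl-203, 70.480% Tl-205.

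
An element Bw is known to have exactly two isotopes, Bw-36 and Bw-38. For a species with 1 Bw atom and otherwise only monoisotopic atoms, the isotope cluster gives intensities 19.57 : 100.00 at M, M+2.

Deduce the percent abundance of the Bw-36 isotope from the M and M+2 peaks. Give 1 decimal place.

16.4%

Let p = fractional abundance of Bw-36. I(M+2)/I(M) = [C(1,1)·p^0·(1−p)] / p^1 = 1·(1−p)/p = 100.00/19.57 = 5.1099
(1−p)/p = 5.1099/1 = 5.1099  ⇒  p = 1/(1 + 5.1099) = 0.1637
Bw-36: 16.4%, Bw-38: 83.6%.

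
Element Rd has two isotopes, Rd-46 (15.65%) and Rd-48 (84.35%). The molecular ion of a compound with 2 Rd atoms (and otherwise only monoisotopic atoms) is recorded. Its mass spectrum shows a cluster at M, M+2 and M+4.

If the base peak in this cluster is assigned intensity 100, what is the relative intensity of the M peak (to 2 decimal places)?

Binomial terms of (0.1565 + 0.8435)^2: M 0.0245, M+2 0.2640, M+4 0.7115 → M+4 is the base peak.
P(M+4) = C(2,2) × 0.1565^0 × 0.8435^2 = 1 × 1.0000 × 0.71149225 = 0.711492 (base)
P(M) = C(2,0) × 0.1565^2 × 0.8435^0 = 1 × 0.02449225 × 1.0000 = 0.024492
Relative intensity = 0.024492 / 0.711492 × 100 = 3.44

3.44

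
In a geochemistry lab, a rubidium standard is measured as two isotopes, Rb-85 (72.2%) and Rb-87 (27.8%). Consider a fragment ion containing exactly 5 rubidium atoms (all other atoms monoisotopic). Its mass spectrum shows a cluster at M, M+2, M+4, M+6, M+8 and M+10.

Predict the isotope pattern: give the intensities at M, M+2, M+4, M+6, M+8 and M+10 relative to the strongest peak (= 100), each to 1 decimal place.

Expanding (0.722 + 0.278)^5:
P(M) = 0.722^5 = 0.196194
P(M+2) = 5 × 0.722^4 × 0.278^1 = 0.377714
P(M+4) = 10 × 0.722^3 × 0.278^2 = 0.290872
P(M+6) = 10 × 0.722^2 × 0.278^3 = 0.111998
P(M+8) = 5 × 0.722^1 × 0.278^4 = 0.021562
P(M+10) = 0.278^5 = 0.001660
The M+2 peak is largest (0.377714); scaling to 100 gives 51.9 : 100.0 : 77.0 : 29.7 : 5.7 : 0.4.

51.9 : 100.0 : 77.0 : 29.7 : 5.7 : 0.4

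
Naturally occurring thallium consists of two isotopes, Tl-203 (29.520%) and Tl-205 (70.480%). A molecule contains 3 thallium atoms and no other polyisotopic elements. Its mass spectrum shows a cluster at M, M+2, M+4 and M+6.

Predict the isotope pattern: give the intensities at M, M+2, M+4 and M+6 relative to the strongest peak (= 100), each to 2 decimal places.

5.85 : 41.88 : 100.00 : 79.58

The 3 Tl atoms are independent, so intensities follow the terms of (0.29520 + 0.70480)^3.
P(M) = 0.29520^3 = 0.025725
P(M+2) = 3 × 0.29520^2 × 0.70480^1 = 0.184255
P(M+4) = 3 × 0.29520^1 × 0.70480^2 = 0.439916
P(M+6) = 0.70480^3 = 0.350104
The M+4 peak is largest (0.439916); scaling to 100 gives 5.85 : 41.88 : 100.00 : 79.58.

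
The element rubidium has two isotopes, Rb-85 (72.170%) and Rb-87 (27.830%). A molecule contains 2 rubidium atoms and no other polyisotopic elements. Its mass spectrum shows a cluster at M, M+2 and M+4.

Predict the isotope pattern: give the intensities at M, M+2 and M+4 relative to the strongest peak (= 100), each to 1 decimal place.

The 2 Rb atoms are independent, so intensities follow the terms of (0.72170 + 0.27830)^2.
P(M) = 0.72170^2 = 0.520851
P(M+2) = 2 × 0.72170^1 × 0.27830^1 = 0.401698
P(M+4) = 0.27830^2 = 0.077451
The M peak is largest (0.520851); scaling to 100 gives 100.0 : 77.1 : 14.9.

100.0 : 77.1 : 14.9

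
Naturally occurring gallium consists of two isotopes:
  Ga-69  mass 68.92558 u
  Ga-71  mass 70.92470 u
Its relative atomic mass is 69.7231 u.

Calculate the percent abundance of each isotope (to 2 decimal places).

Ga-69: 60.11%, Ga-71: 39.89%

Let x be the fractional abundance of Ga-69; then Ga-71 has abundance 1 − x.
68.92558·x + 70.92470·(1 − x) = 69.7231
(68.92558 − 70.92470)·x = 69.7231 − 70.92470
x = -1.20160 / -1.99912 = 0.60106 → 60.11% Ga-69, 39.89% Ga-71.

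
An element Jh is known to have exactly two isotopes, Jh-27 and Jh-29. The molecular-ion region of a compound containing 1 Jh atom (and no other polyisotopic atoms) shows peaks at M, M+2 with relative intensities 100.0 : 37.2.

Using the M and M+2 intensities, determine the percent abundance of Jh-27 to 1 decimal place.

72.9%

Let p = fractional abundance of Jh-27. I(M+2)/I(M) = [C(1,1)·p^0·(1−p)] / p^1 = 1·(1−p)/p = 37.2/100.0 = 0.3720
(1−p)/p = 0.3720/1 = 0.3720  ⇒  p = 1/(1 + 0.3720) = 0.7289
Jh-27: 72.9%, Jh-29: 27.1%.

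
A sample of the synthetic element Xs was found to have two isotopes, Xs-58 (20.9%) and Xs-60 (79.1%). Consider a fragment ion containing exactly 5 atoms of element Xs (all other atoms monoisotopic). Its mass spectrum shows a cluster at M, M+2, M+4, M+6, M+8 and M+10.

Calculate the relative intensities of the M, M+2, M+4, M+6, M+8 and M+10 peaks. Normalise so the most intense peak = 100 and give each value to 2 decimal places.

Each Xs atom is independently Xs-58 (p = 0.209) or Xs-60 (q = 0.791); the cluster is the binomial expansion (p + q)^5.
P(M) = 0.209^5 = 0.000399
P(M+2) = 5 × 0.209^4 × 0.791^1 = 0.007546
P(M+4) = 10 × 0.209^3 × 0.791^2 = 0.057120
P(M+6) = 10 × 0.209^2 × 0.791^3 = 0.216183
P(M+8) = 5 × 0.209^1 × 0.791^4 = 0.409093
P(M+10) = 0.791^5 = 0.309658
The M+8 peak is largest (0.409093); scaling to 100 gives 0.10 : 1.84 : 13.96 : 52.84 : 100.00 : 75.69.

0.10 : 1.84 : 13.96 : 52.84 : 100.00 : 75.69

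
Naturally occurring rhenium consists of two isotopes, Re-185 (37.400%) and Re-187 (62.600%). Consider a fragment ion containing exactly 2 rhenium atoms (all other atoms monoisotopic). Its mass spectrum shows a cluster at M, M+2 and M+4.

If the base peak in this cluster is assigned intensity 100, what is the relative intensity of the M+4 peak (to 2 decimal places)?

Term probabilities: M 0.1399, M+2 0.4682, M+4 0.3919. Base peak = M+2.
P(M+2) = C(2,1) × 0.37400^1 × 0.62600^1 = 2 × 0.3740 × 0.6260 = 0.468248 (base)
P(M+4) = C(2,2) × 0.37400^0 × 0.62600^2 = 1 × 1.0000 × 0.391876 = 0.391876
Relative intensity = 0.391876 / 0.468248 × 100 = 83.69

83.69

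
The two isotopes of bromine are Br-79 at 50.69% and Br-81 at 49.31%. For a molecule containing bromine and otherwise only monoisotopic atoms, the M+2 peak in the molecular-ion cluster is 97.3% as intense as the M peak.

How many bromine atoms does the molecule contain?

1

The M+2/M ratio from n Br atoms is n · q/p = n · 0.4931/0.5069.
n = 0.973 × 0.5069/0.4931 = 1.00 ≈ 1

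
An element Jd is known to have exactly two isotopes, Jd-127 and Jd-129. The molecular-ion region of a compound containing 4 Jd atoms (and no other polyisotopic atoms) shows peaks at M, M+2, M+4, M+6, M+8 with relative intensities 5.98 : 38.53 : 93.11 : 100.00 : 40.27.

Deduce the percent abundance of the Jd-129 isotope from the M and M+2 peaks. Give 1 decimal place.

If p is the fraction of Jd that is Jd-127, then I(M+2)/I(M) = [C(4,1)·p^3·(1−p)] / p^4 = 4·(1−p)/p = 38.53/5.98 = 6.4431
(1−p)/p = 6.4431/4 = 1.6108  ⇒  p = 1/(1 + 1.6108) = 0.3830
Jd-127: 38.3%, Jd-129: 61.7%.

61.7%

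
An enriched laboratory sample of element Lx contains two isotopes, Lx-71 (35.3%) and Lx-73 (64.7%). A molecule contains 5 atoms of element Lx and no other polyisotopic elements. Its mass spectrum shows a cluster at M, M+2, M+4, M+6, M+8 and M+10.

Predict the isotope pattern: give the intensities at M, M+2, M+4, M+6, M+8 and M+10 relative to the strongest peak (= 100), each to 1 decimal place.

1.6 : 14.9 : 54.6 : 100.0 : 91.6 : 33.6

Each Lx atom is independently Lx-71 (p = 0.353) or Lx-73 (q = 0.647); the cluster is the binomial expansion (p + q)^5.
P(M) = 0.353^5 = 0.005481
P(M+2) = 5 × 0.353^4 × 0.647^1 = 0.050231
P(M+4) = 10 × 0.353^3 × 0.647^2 = 0.184133
P(M+6) = 10 × 0.353^2 × 0.647^3 = 0.337491
P(M+8) = 5 × 0.353^1 × 0.647^4 = 0.309287
P(M+10) = 0.647^5 = 0.113376
The M+6 peak is largest (0.337491); scaling to 100 gives 1.6 : 14.9 : 54.6 : 100.0 : 91.6 : 33.6.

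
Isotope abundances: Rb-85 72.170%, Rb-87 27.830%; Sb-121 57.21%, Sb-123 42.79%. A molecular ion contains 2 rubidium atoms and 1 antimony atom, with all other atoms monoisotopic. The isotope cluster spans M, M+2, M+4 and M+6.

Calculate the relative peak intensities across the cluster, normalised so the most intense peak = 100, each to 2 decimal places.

65.82 : 100.00 : 47.76 : 7.32

Rubidium pattern (n=2): 0.52085089 : 0.40169822 : 0.07745089
Antimony pattern (n=1): 0.5721 : 0.4279
Convolve the two distributions (both contribute in 2-u steps):
  M: 0.52085089×0.5721 = 0.297979
  M+2: 0.52085089×0.4279 + 0.40169822×0.5721 = 0.452684
  M+4: 0.40169822×0.4279 + 0.07745089×0.5721 = 0.216196
  M+6: 0.07745089×0.4279 = 0.033141
Scale to base peak (0.452684) = 100: 65.82 : 100.00 : 47.76 : 7.32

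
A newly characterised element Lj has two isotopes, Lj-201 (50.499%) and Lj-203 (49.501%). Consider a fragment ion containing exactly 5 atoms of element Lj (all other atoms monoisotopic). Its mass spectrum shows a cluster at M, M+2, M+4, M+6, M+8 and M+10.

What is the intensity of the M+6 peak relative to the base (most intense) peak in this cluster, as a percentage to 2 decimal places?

98.02%

Term probabilities: M 0.0328, M+2 0.1610, M+4 0.3156, M+6 0.3093, M+8 0.1516, M+10 0.0297. Base peak = M+4.
P(M+4) = C(5,2) × 0.50499^3 × 0.49501^2 = 10 × 0.12877997 × 0.2450349 = 0.315556 (base)
P(M+6) = C(5,3) × 0.50499^2 × 0.49501^3 = 10 × 0.2550149 × 0.12129473 = 0.309320
Relative intensity = 0.309320 / 0.315556 × 100 = 98.02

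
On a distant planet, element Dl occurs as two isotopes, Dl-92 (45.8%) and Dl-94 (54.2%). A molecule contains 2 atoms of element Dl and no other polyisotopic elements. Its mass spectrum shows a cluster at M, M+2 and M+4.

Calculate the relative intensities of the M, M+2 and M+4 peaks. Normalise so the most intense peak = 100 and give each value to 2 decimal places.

42.25 : 100.00 : 59.17

The 2 Dl atoms are independent, so intensities follow the terms of (0.458 + 0.542)^2.
P(M) = 0.458^2 = 0.209764
P(M+2) = 2 × 0.458^1 × 0.542^1 = 0.496472
P(M+4) = 0.542^2 = 0.293764
The M+2 peak is largest (0.496472); scaling to 100 gives 42.25 : 100.00 : 59.17.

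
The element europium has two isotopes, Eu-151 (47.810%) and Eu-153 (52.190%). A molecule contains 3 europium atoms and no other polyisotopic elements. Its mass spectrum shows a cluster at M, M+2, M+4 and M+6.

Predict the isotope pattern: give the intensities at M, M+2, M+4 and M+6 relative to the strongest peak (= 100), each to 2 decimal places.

Each Eu atom is independently Eu-151 (p = 0.47810) or Eu-153 (q = 0.52190); the cluster is the binomial expansion (p + q)^3.
P(M) = 0.47810^3 = 0.109284
P(M+2) = 3 × 0.47810^2 × 0.52190^1 = 0.357887
P(M+4) = 3 × 0.47810^1 × 0.52190^2 = 0.390674
P(M+6) = 0.52190^3 = 0.142155
The M+4 peak is largest (0.390674); scaling to 100 gives 27.97 : 91.61 : 100.00 : 36.39.

27.97 : 91.61 : 100.00 : 36.39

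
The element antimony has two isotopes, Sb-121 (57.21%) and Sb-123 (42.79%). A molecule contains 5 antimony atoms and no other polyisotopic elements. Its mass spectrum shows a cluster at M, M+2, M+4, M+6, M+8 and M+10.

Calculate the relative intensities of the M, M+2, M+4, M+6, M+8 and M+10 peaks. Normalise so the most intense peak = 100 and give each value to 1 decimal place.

Expanding (0.5721 + 0.4279)^5:
P(M) = 0.5721^5 = 0.061286
P(M+2) = 5 × 0.5721^4 × 0.4279^1 = 0.229192
P(M+4) = 10 × 0.5721^3 × 0.4279^2 = 0.342847
P(M+6) = 10 × 0.5721^2 × 0.4279^3 = 0.256431
P(M+8) = 5 × 0.5721^1 × 0.4279^4 = 0.095898
P(M+10) = 0.4279^5 = 0.014345
The M+4 peak is largest (0.342847); scaling to 100 gives 17.9 : 66.8 : 100.0 : 74.8 : 28.0 : 4.2.

17.9 : 66.8 : 100.0 : 74.8 : 28.0 : 4.2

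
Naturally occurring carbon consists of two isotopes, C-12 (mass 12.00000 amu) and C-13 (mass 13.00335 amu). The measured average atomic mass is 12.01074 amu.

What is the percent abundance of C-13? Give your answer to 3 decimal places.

With x = fraction of C-12 (so C-13 is 1 − x):
12.00000·x + 13.00335·(1 − x) = 12.01074
(12.00000 − 13.00335)·x = 12.01074 − 13.00335
x = -0.99261 / -1.00335 = 0.98930 → 98.930% C-12, 1.070% C-13.

1.070%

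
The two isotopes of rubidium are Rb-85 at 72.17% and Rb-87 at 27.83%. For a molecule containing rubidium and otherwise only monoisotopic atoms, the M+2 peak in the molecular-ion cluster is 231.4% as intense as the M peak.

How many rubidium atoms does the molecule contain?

6

The M+2/M ratio from n Rb atoms is n · q/p = n · 0.2783/0.7217.
n = 2.314 × 0.7217/0.2783 = 6.00 ≈ 6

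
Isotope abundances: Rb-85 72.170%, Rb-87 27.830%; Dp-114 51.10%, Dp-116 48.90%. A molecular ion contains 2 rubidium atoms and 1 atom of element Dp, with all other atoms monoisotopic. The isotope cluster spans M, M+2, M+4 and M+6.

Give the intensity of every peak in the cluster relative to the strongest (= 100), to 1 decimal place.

57.9 : 100.0 : 51.3 : 8.2

Rubidium pattern (n=2): 0.52085089 : 0.40169822 : 0.07745089
Element Dp pattern (n=1): 0.5110 : 0.4890
Convolve the two distributions (both contribute in 2-u steps):
  M: 0.52085089×0.5110 = 0.266155
  M+2: 0.52085089×0.4890 + 0.40169822×0.5110 = 0.459964
  M+4: 0.40169822×0.4890 + 0.07745089×0.5110 = 0.236008
  M+6: 0.07745089×0.4890 = 0.037873
Scale to base peak (0.459964) = 100: 57.9 : 100.0 : 51.3 : 8.2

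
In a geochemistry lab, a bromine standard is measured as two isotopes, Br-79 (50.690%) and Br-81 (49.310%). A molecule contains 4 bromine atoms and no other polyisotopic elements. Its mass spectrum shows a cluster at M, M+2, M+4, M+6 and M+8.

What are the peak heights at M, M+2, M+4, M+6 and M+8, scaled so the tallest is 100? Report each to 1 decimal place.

Expanding (0.50690 + 0.49310)^4:
P(M) = 0.50690^4 = 0.066022
P(M+2) = 4 × 0.50690^3 × 0.49310^1 = 0.256899
P(M+4) = 6 × 0.50690^2 × 0.49310^2 = 0.374857
P(M+6) = 4 × 0.50690^1 × 0.49310^3 = 0.243101
P(M+8) = 0.49310^4 = 0.059121
The M+4 peak is largest (0.374857); scaling to 100 gives 17.6 : 68.5 : 100.0 : 64.9 : 15.8.

17.6 : 68.5 : 100.0 : 64.9 : 15.8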